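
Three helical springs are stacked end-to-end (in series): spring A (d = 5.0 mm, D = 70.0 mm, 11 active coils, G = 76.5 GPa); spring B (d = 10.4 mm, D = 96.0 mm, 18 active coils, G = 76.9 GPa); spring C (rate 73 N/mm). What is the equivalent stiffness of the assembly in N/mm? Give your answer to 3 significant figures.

1.27 N/mm

k_A = Gd⁴/(8D³N_a) = (76.5×10³)(5.0⁴)/(8·70.0³·11) = 1.584 N/mm
k_B = Gd⁴/(8D³N_a) = (76.9×10³)(10.4⁴)/(8·96.0³·18) = 7.0613 N/mm
Series: 1/k_eq = 1/1.584 + 1/7.0613 + 1/73 = 0.78662; k_eq = 1.2713 N/mm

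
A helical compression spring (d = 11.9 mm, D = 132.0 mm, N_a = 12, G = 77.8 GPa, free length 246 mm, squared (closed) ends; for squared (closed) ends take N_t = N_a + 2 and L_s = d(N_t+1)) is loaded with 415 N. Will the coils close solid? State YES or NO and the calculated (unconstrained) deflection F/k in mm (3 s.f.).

NO, δ = 58.7 mm

k = Gd⁴/(8D³N_a) = (77.8×10³)(11.9⁴)/(8·132.0³·12) = 7.066 N/mm
N_t = 14; L_s = 11.9·15 = 178.5 mm; δ_solid = L₀ − L_s = 246 − 178.5 = 67.5 mm
δ = F/k = 415/7.066 = 58.732 mm
δ < δ_solid → spring does not go solid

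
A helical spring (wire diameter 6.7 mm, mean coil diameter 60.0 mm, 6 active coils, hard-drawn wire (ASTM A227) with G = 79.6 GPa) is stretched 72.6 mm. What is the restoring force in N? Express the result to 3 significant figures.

k = Gd⁴/(8D³N_a) = (79.6×10³)(6.7⁴)/(8·60.0³·6) = 15.471 N/mm
F = k·δ = 15.471 × 72.6 = 1123.2 N

1120 N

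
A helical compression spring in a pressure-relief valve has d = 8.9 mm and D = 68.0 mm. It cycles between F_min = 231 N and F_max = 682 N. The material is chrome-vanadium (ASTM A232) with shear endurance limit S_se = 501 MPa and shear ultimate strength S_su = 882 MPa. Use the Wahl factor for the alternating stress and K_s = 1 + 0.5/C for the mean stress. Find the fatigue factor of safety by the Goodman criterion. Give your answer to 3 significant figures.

C = D/d = 68.0/8.9 = 7.6404; K_W = (4C−1)/(4C−4)+0.615/C = 1.1934; K_s = 1+0.5/C = 1.0654
F_a = (F_max−F_min)/2 = 225.5 N; F_m = (F_max+F_min)/2 = 456.5 N
τ_a = K_W·8F_aD/(πd³) = 1.1934 × 55.389 = 66.104 MPa
τ_m = K_s·8F_mD/(πd³) = 1.0654 × 112.13 = 119.47 MPa
Goodman: 1/n_f = τ_a/S_se + τ_m/S_su = 66.104/501 + 119.47/882 = 0.13194 + 0.13545 = 0.26739
n_f = 1/0.26739 = 3.74

3.74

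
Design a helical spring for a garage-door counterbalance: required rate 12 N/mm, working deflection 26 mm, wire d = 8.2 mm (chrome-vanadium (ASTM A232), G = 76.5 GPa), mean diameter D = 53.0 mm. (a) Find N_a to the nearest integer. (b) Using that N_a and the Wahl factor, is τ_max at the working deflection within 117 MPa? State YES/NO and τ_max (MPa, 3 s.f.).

N_a = Gd⁴/(8D³k) = (76.5×10³)(8.2⁴)/(8·53.0³·12) = 24.2 → N_a = 24
Actual rate k = Gd⁴/(8D³·24) = 12.1 N/mm
Working load F = kδ = 12.1·26 = 314.6 N
C = 53.0/8.2 = 6.4634; K_W = (4C−1)/(4C−4)+0.615/C = 1.2324
τ_max = K_W·8FD/(πd³) = 1.2324·77.008 = 94.907 MPa
τ_max ≤ 117 MPa → acceptable

(a) 24 coils; (b) YES, τ_max = 94.9 MPa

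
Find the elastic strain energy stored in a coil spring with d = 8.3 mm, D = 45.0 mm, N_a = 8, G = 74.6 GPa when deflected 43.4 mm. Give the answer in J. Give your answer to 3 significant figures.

k = Gd⁴/(8D³N_a) = (74.6×10³)(8.3⁴)/(8·45.0³·8) = 60.706 N/mm
U = ½kδ² = 0.5 × 60.706 × 43.4² = 57172 N·mm = 57.172 J

57.2 J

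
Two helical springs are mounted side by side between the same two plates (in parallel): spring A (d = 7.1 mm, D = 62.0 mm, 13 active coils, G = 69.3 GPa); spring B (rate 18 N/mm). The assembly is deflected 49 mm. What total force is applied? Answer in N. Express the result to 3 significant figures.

1230 N

k_A = Gd⁴/(8D³N_a) = (69.3×10³)(7.1⁴)/(8·62.0³·13) = 7.1049 N/mm
Parallel: k_eq = 7.1049 + 18 = 25.105 N/mm
F = k_eq·δ = 25.105·49 = 1230.1 N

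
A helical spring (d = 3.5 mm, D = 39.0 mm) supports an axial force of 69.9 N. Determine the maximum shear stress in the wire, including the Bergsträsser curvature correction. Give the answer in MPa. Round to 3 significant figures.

Spring index C = D/d = 39.0/3.5 = 11.1429
K_B = (4C+2)/(4C−3) = 46.571/41.571 = 1.1203
τ₀ = 8FD/(πd³) = 8·69.9·39.0/(π·3.5³) = 21808.8/134.7 = 161.91 MPa
τ_max = K·τ₀ = 1.1203 × 161.91 = 181.39 MPa

181 MPa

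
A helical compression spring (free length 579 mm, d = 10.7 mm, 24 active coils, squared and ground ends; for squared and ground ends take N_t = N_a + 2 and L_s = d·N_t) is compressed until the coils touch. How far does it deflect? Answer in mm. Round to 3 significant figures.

N_t = 26; L_s = 10.7·26 = 278.2 mm
δ_solid = L₀ − L_s = 579 − 278.2 = 300.8 mm

301 mm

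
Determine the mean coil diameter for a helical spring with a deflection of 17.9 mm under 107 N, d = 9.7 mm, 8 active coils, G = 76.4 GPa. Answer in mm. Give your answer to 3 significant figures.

121 mm

Required rate k = F/δ = 107/17.9 = 5.9777 N/mm
D = (Gd⁴/(8N_a·k))^(1/3) = (76.4×10³·9.7⁴/(8·8·5.9777))^(1/3)
  = (1.76795e+06)^(1/3) = 120.9177 mm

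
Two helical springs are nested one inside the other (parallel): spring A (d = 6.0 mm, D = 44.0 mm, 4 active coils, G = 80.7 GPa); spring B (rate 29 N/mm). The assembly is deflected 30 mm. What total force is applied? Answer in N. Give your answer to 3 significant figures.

2020 N

k_A = Gd⁴/(8D³N_a) = (80.7×10³)(6.0⁴)/(8·44.0³·4) = 38.368 N/mm
Parallel: k_eq = 38.368 + 29 = 67.368 N/mm
F = k_eq·δ = 67.368·30 = 2021 N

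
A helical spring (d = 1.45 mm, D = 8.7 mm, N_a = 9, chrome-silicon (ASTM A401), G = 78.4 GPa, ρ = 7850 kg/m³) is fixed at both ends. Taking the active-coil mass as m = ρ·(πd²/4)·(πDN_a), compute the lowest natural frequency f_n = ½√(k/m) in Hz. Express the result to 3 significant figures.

757 Hz

k = Gd⁴/(8D³N_a) = (78.4×10³)(1.45⁴)/(8·8.7³·9) = 7.3097 N/mm = 7309.7 N/m
Wire length L = πDN_a = π·8.7·9 = 245.99 mm
m = ρ·(πd²/4)·L = 7850 × 1.6513×10⁻⁶ m² × 0.24599 m = 0.0031887 kg
f_n = ½√(k/m) = 0.5·√(7309.7/0.0031887) = 0.5·√(2.2924e+06) = 757.03 Hz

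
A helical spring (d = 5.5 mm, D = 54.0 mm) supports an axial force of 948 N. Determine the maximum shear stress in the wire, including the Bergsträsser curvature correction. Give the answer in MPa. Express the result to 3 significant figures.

Spring index C = D/d = 54.0/5.5 = 9.8182
K_B = (4C+2)/(4C−3) = 41.273/36.273 = 1.1378
τ₀ = 8FD/(πd³) = 8·948·54.0/(π·5.5³) = 409536/522.68 = 783.53 MPa
τ_max = K·τ₀ = 1.1378 × 783.53 = 891.53 MPa

892 MPa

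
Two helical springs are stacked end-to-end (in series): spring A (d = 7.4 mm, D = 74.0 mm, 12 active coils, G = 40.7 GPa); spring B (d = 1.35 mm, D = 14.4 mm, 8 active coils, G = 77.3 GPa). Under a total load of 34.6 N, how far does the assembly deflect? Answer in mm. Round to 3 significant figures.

36.8 mm

k_A = Gd⁴/(8D³N_a) = (40.7×10³)(7.4⁴)/(8·74.0³·12) = 3.1373 N/mm
k_B = Gd⁴/(8D³N_a) = (77.3×10³)(1.35⁴)/(8·14.4³·8) = 1.3435 N/mm
Series: 1/k_eq = 1/3.1373 + 1/1.3435 = 1.0631; k_eq = 0.94069 N/mm
δ = F/k_eq = 34.6/0.94069 = 36.782 mm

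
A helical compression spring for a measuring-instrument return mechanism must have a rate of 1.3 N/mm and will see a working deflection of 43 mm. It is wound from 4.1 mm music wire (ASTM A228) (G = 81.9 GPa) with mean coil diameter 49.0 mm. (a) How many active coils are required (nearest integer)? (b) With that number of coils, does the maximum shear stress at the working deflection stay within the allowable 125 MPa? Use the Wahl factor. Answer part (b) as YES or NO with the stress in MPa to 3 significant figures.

N_a = Gd⁴/(8D³k) = (81.9×10³)(4.1⁴)/(8·49.0³·1.3) = 18.91 → N_a = 19
Actual rate k = Gd⁴/(8D³·19) = 1.2942 N/mm
Working load F = kδ = 1.2942·43 = 55.649 N
C = 49.0/4.1 = 11.9512; K_W = (4C−1)/(4C−4)+0.615/C = 1.1199
τ_max = K_W·8FD/(πd³) = 1.1199·100.75 = 112.83 MPa
τ_max ≤ 125 MPa → acceptable

(a) 19 coils; (b) YES, τ_max = 113 MPa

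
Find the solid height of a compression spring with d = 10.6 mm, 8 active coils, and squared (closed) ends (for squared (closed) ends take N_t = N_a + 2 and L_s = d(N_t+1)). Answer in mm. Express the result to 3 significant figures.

squared (closed) ends: N_t = N_a + 2 = 8 + 2 = 10
L_s = d·(N_t+1) = 10.6 × 11 = 116.6 mm

117 mm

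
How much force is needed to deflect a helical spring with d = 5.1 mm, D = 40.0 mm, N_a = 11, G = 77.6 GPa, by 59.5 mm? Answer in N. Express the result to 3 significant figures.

555 N

k = Gd⁴/(8D³N_a) = (77.6×10³)(5.1⁴)/(8·40.0³·11) = 9.3214 N/mm
F = k·δ = 9.3214 × 59.5 = 554.62 N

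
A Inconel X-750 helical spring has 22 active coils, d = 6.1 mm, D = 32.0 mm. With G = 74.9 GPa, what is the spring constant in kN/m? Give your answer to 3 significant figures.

k = Gd⁴/(8D³N_a) = (74.9×10³ × 6.1⁴) / (8 × 32.0³ × 22)
  = 1.03705e+08 / 5.76717e+06 = 17.982 N/mm

18.0 kN/m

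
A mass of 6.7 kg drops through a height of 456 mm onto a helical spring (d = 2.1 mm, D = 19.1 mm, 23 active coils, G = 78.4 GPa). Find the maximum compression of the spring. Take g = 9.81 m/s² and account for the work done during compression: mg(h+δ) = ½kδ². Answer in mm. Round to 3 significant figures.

286 mm

k = Gd⁴/(8D³N_a) = (78.4×10³)(2.1⁴)/(8·19.1³·23) = 1.1893 N/mm
W = mg = 6.7 × 9.81 = 65.727 N
½kδ² − Wδ − Wh = 0 → δ = (W + √(W² + 2kWh))/k
δ = (65.727 + √(4320 + 71287.6))/1.1893 = (65.727 + 274.97)/1.1893 = 286.48 mm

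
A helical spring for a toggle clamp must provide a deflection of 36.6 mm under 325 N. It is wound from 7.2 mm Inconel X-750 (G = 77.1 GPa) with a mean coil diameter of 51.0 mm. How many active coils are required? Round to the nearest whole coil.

Required rate k = F/δ = 325/36.6 = 8.8798 N/mm
N_a = Gd⁴/(8D³k) = (77.1×10³ × 7.2⁴)/(8 × 51.0³ × 8.8798)
    = 2.07197e+08 / 9.4233e+06 = 21.99 → 22 coils

22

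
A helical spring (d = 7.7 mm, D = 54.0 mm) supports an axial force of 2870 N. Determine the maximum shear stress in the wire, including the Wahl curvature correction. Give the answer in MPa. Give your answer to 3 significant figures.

1050 MPa

Spring index C = D/d = 54.0/7.7 = 7.0130
K_W = (4C−1)/(4C−4) + 0.615/C = 27.052/24.052 + 0.0877 = 1.2124
τ₀ = 8FD/(πd³) = 8·2870·54.0/(π·7.7³) = 1.23984e+06/1434.2 = 864.46 MPa
τ_max = K·τ₀ = 1.2124 × 864.46 = 1048.1 MPa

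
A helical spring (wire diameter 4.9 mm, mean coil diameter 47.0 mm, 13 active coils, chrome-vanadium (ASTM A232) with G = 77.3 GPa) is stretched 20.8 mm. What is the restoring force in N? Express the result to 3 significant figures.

k = Gd⁴/(8D³N_a) = (77.3×10³)(4.9⁴)/(8·47.0³·13) = 4.127 N/mm
F = k·δ = 4.127 × 20.8 = 85.842 N

85.8 N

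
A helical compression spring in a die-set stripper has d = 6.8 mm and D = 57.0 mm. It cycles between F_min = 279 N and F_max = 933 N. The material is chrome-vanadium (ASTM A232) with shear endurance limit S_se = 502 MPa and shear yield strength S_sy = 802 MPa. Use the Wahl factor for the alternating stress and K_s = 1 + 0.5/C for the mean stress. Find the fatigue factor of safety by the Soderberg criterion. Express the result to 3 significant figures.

1.38

C = D/d = 57.0/6.8 = 8.3824; K_W = (4C−1)/(4C−4)+0.615/C = 1.1750; K_s = 1+0.5/C = 1.0596
F_a = (F_max−F_min)/2 = 327 N; F_m = (F_max+F_min)/2 = 606 N
τ_a = K_W·8F_aD/(πd³) = 1.1750 × 150.95 = 177.36 MPa
τ_m = K_s·8F_mD/(πd³) = 1.0596 × 279.74 = 296.43 MPa
Soderberg: 1/n_f = τ_a/S_se + τ_m/S_sy = 177.36/502 + 296.43/802 = 0.35331 + 0.36961 = 0.72292
n_f = 1/0.72292 = 1.383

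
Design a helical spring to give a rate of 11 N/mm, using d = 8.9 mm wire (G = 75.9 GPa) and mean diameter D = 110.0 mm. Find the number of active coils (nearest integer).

4

N_a = Gd⁴/(8D³k) = (75.9×10³ × 8.9⁴)/(8 × 110.0³ × 11)
    = 4.76214e+08 / 1.17128e+08 = 4.066 → 4 coils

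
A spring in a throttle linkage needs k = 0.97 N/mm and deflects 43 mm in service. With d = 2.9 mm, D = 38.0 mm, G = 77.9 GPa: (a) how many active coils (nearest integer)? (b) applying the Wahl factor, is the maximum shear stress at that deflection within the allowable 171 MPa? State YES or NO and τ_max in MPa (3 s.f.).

N_a = Gd⁴/(8D³k) = (77.9×10³)(2.9⁴)/(8·38.0³·0.97) = 12.94 → N_a = 13
Actual rate k = Gd⁴/(8D³·13) = 0.96548 N/mm
Working load F = kδ = 0.96548·43 = 41.516 N
C = 38.0/2.9 = 13.1034; K_W = (4C−1)/(4C−4)+0.615/C = 1.1089
τ_max = K_W·8FD/(πd³) = 1.1089·164.72 = 182.66 MPa
τ_max > 171 MPa → exceeds allowable

(a) 13 coils; (b) NO, τ_max = 183 MPa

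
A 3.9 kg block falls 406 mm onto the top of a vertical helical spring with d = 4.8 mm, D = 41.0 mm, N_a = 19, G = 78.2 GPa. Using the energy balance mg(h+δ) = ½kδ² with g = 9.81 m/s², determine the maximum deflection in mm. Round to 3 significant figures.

98.7 mm

k = Gd⁴/(8D³N_a) = (78.2×10³)(4.8⁴)/(8·41.0³·19) = 3.9626 N/mm
W = mg = 3.9 × 9.81 = 38.259 N
½kδ² − Wδ − Wh = 0 → δ = (W + √(W² + 2kWh))/k
δ = (38.259 + √(1463.8 + 123102))/3.9626 = (38.259 + 352.94)/3.9626 = 98.723 mm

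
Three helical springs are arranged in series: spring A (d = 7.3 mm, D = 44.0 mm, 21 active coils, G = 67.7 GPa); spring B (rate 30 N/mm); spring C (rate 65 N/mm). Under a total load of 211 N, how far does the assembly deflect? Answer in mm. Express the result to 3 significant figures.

26.0 mm

k_A = Gd⁴/(8D³N_a) = (67.7×10³)(7.3⁴)/(8·44.0³·21) = 13.434 N/mm
Series: 1/k_eq = 1/13.434 + 1/30 + 1/65 = 0.12315; k_eq = 8.1199 N/mm
δ = F/k_eq = 211/8.1199 = 25.986 mm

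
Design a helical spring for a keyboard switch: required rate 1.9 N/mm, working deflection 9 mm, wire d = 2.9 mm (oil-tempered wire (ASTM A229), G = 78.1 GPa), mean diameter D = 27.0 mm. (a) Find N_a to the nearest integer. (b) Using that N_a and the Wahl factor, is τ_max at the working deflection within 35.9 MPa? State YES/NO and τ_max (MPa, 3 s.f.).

(a) 18 coils; (b) NO, τ_max = 57.2 MPa

N_a = Gd⁴/(8D³k) = (78.1×10³)(2.9⁴)/(8·27.0³·1.9) = 18.46 → N_a = 18
Actual rate k = Gd⁴/(8D³·18) = 1.9489 N/mm
Working load F = kδ = 1.9489·9 = 17.54 N
C = 27.0/2.9 = 9.3103; K_W = (4C−1)/(4C−4)+0.615/C = 1.1563
τ_max = K_W·8FD/(πd³) = 1.1563·49.447 = 57.176 MPa
τ_max > 35.9 MPa → exceeds allowable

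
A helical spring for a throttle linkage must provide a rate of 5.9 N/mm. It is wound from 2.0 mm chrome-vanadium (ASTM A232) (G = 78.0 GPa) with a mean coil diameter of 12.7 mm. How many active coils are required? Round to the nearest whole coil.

13

N_a = Gd⁴/(8D³k) = (78.0×10³ × 2.0⁴)/(8 × 12.7³ × 5.9)
    = 1.248e+06 / 96683.7 = 12.91 → 13 coils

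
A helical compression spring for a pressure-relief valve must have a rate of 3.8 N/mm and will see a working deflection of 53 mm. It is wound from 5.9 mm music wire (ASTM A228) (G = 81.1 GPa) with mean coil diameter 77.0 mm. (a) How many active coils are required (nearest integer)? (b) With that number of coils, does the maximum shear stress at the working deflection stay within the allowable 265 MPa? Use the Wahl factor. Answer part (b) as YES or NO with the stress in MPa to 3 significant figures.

(a) 7 coils; (b) YES, τ_max = 216 MPa

N_a = Gd⁴/(8D³k) = (81.1×10³)(5.9⁴)/(8·77.0³·3.8) = 7.081 → N_a = 7
Actual rate k = Gd⁴/(8D³·7) = 3.8439 N/mm
Working load F = kδ = 3.8439·53 = 203.73 N
C = 77.0/5.9 = 13.0508; K_W = (4C−1)/(4C−4)+0.615/C = 1.1094
τ_max = K_W·8FD/(πd³) = 1.1094·194.5 = 215.77 MPa
τ_max ≤ 265 MPa → acceptable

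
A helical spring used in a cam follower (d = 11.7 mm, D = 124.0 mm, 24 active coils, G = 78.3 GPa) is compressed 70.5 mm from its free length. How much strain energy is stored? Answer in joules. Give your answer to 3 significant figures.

9.96 J

k = Gd⁴/(8D³N_a) = (78.3×10³)(11.7⁴)/(8·124.0³·24) = 4.0081 N/mm
U = ½kδ² = 0.5 × 4.0081 × 70.5² = 9960.6 N·mm = 9.9606 J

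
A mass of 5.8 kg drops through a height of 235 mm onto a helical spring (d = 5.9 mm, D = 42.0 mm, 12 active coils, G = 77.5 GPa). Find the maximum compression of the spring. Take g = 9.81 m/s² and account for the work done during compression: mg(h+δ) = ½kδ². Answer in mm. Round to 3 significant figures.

k = Gd⁴/(8D³N_a) = (77.5×10³)(5.9⁴)/(8·42.0³·12) = 13.204 N/mm
W = mg = 5.8 × 9.81 = 56.898 N
½kδ² − Wδ − Wh = 0 → δ = (W + √(W² + 2kWh))/k
δ = (56.898 + √(3237.4 + 353090))/13.204 = (56.898 + 596.93)/13.204 = 49.519 mm

49.5 mm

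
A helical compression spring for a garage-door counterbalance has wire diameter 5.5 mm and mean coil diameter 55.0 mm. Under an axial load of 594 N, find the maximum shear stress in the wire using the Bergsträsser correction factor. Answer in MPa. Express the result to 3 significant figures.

568 MPa

Spring index C = D/d = 55.0/5.5 = 10.0000
K_B = (4C+2)/(4C−3) = 42.000/37.000 = 1.1351
τ₀ = 8FD/(πd³) = 8·594·55.0/(π·5.5³) = 261360/522.68 = 500.04 MPa
τ_max = K·τ₀ = 1.1351 × 500.04 = 567.61 MPa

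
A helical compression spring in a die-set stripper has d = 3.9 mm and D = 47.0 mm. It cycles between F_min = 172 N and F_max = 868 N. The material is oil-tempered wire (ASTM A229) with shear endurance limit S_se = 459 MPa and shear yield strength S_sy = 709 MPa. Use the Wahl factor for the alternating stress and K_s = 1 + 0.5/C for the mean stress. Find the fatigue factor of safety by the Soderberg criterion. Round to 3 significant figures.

C = D/d = 47.0/3.9 = 12.0513; K_W = (4C−1)/(4C−4)+0.615/C = 1.1189; K_s = 1+0.5/C = 1.0415
F_a = (F_max−F_min)/2 = 348 N; F_m = (F_max+F_min)/2 = 520 N
τ_a = K_W·8F_aD/(πd³) = 1.1189 × 702.14 = 785.62 MPa
τ_m = K_s·8F_mD/(πd³) = 1.0415 × 1049.2 = 1092.7 MPa
Soderberg: 1/n_f = τ_a/S_se + τ_m/S_sy = 785.62/459 + 1092.7/709 = 1.71159 + 1.54119 = 3.2528
n_f = 1/3.2528 = 0.3074

0.307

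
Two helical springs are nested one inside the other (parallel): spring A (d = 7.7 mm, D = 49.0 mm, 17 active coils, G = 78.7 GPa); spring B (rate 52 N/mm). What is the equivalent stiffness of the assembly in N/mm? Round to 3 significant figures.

k_A = Gd⁴/(8D³N_a) = (78.7×10³)(7.7⁴)/(8·49.0³·17) = 17.291 N/mm
Parallel: k_eq = 17.291 + 52 = 69.291 N/mm

69.3 N/mm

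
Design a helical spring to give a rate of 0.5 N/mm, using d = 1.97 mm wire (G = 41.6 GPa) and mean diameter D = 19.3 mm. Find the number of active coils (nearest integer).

N_a = Gd⁴/(8D³k) = (41.6×10³ × 1.97⁴)/(8 × 19.3³ × 0.5)
    = 626554 / 28756.2 = 21.79 → 22 coils

22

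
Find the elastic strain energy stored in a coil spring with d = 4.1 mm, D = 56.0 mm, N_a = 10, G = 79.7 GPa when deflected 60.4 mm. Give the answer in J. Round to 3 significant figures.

k = Gd⁴/(8D³N_a) = (79.7×10³)(4.1⁴)/(8·56.0³·10) = 1.603 N/mm
U = ½kδ² = 0.5 × 1.603 × 60.4² = 2924 N·mm = 2.924 J

2.92 J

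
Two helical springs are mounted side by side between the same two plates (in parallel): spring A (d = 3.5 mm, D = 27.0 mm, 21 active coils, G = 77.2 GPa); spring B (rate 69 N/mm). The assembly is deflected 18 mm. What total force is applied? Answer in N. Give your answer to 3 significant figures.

k_A = Gd⁴/(8D³N_a) = (77.2×10³)(3.5⁴)/(8·27.0³·21) = 3.5034 N/mm
Parallel: k_eq = 3.5034 + 69 = 72.503 N/mm
F = k_eq·δ = 72.503·18 = 1305.1 N

1310 N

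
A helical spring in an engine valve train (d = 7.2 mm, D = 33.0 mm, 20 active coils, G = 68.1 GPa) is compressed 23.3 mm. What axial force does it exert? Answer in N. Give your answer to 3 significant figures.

k = Gd⁴/(8D³N_a) = (68.1×10³)(7.2⁴)/(8·33.0³·20) = 31.828 N/mm
F = k·δ = 31.828 × 23.3 = 741.6 N

742 N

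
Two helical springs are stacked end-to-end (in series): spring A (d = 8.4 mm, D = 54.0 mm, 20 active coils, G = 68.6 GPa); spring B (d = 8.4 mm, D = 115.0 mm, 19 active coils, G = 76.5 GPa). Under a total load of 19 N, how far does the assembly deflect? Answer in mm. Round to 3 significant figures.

12.9 mm

k_A = Gd⁴/(8D³N_a) = (68.6×10³)(8.4⁴)/(8·54.0³·20) = 13.556 N/mm
k_B = Gd⁴/(8D³N_a) = (76.5×10³)(8.4⁴)/(8·115.0³·19) = 1.6476 N/mm
Series: 1/k_eq = 1/13.556 + 1/1.6476 = 0.68072; k_eq = 1.469 N/mm
δ = F/k_eq = 19/1.469 = 12.934 mm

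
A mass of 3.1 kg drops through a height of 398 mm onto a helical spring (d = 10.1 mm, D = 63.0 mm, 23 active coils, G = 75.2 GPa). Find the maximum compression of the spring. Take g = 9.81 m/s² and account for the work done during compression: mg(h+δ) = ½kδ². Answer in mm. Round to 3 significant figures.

39.6 mm

k = Gd⁴/(8D³N_a) = (75.2×10³)(10.1⁴)/(8·63.0³·23) = 17.008 N/mm
W = mg = 3.1 × 9.81 = 30.411 N
½kδ² − Wδ − Wh = 0 → δ = (W + √(W² + 2kWh))/k
δ = (30.411 + √(924.83 + 411725))/17.008 = (30.411 + 642.38)/17.008 = 39.556 mm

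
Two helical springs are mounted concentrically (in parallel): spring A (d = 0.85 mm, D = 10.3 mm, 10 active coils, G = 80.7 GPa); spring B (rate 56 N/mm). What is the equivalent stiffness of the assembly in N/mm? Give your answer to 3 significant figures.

56.5 N/mm

k_A = Gd⁴/(8D³N_a) = (80.7×10³)(0.85⁴)/(8·10.3³·10) = 0.48189 N/mm
Parallel: k_eq = 0.48189 + 56 = 56.482 N/mm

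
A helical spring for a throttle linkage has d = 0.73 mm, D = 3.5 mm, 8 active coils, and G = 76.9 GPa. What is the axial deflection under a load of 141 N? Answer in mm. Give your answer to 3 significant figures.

k = Gd⁴/(8D³N_a) = (76.9×10³)(0.73⁴)/(8·3.5³·8) = 7.9585 N/mm
δ = F/k = 141 / 7.9585 = 17.717 mm

17.7 mm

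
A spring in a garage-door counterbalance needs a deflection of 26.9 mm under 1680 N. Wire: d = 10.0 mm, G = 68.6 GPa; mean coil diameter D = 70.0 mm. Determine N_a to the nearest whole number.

4

Required rate k = F/δ = 1680/26.9 = 62.454 N/mm
N_a = Gd⁴/(8D³k) = (68.6×10³ × 10.0⁴)/(8 × 70.0³ × 62.454)
    = 6.86e+08 / 1.71372e+08 = 4.003 → 4 coils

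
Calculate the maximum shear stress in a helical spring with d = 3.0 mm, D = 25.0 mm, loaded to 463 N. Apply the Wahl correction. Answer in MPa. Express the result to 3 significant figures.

Spring index C = D/d = 25.0/3.0 = 8.3333
K_W = (4C−1)/(4C−4) + 0.615/C = 32.333/29.333 + 0.0738 = 1.1761
τ₀ = 8FD/(πd³) = 8·463·25.0/(π·3.0³) = 92600/84.823 = 1091.7 MPa
τ_max = K·τ₀ = 1.1761 × 1091.7 = 1283.9 MPa

1280 MPa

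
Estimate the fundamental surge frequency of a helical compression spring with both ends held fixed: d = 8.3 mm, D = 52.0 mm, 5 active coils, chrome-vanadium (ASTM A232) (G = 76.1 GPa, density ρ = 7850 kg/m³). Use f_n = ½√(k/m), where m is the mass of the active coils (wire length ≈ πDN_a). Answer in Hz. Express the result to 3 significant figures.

215 Hz

k = Gd⁴/(8D³N_a) = (76.1×10³)(8.3⁴)/(8·52.0³·5) = 64.214 N/mm = 64214 N/m
Wire length L = πDN_a = π·52.0·5 = 816.81 mm
m = ρ·(πd²/4)·L = 7850 × 54.106×10⁻⁶ m² × 0.81681 m = 0.34693 kg
f_n = ½√(k/m) = 0.5·√(64214/0.34693) = 0.5·√(1.8509e+05) = 215.11 Hz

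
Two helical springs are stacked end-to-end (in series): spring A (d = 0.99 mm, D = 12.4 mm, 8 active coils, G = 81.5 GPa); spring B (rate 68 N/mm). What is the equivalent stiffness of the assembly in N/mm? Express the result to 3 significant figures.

k_A = Gd⁴/(8D³N_a) = (81.5×10³)(0.99⁴)/(8·12.4³·8) = 0.64158 N/mm
Series: 1/k_eq = 1/0.64158 + 1/68 = 1.5733; k_eq = 0.63559 N/mm

0.636 N/mm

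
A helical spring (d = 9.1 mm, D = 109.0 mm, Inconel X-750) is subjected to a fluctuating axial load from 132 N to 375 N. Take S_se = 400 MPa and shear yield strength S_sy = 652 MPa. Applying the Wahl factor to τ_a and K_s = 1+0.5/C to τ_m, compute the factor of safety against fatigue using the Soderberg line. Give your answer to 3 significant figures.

3.64

C = D/d = 109.0/9.1 = 11.9780; K_W = (4C−1)/(4C−4)+0.615/C = 1.1197; K_s = 1+0.5/C = 1.0417
F_a = (F_max−F_min)/2 = 121.5 N; F_m = (F_max+F_min)/2 = 253.5 N
τ_a = K_W·8F_aD/(πd³) = 1.1197 × 44.753 = 50.108 MPa
τ_m = K_s·8F_mD/(πd³) = 1.0417 × 93.373 = 97.27 MPa
Soderberg: 1/n_f = τ_a/S_se + τ_m/S_sy = 50.108/400 + 97.27/652 = 0.12527 + 0.14919 = 0.27446
n_f = 1/0.27446 = 3.644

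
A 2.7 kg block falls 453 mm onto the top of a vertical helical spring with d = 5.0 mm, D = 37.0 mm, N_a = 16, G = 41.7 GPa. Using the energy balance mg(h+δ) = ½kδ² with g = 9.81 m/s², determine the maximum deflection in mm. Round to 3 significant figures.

k = Gd⁴/(8D³N_a) = (41.7×10³)(5.0⁴)/(8·37.0³·16) = 4.0198 N/mm
W = mg = 2.7 × 9.81 = 26.487 N
½kδ² − Wδ − Wh = 0 → δ = (W + √(W² + 2kWh))/k
δ = (26.487 + √(701.56 + 96463.3))/4.0198 = (26.487 + 311.71)/4.0198 = 84.134 mm

84.1 mm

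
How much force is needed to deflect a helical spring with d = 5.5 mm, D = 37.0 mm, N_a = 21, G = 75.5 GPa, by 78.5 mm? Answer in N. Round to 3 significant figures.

k = Gd⁴/(8D³N_a) = (75.5×10³)(5.5⁴)/(8·37.0³·21) = 8.1186 N/mm
F = k·δ = 8.1186 × 78.5 = 637.31 N

637 N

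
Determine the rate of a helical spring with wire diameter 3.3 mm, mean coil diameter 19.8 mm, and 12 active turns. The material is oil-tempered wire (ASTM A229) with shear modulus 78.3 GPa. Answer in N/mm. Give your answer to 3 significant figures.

k = Gd⁴/(8D³N_a) = (78.3×10³ × 3.3⁴) / (8 × 19.8³ × 12)
  = 9.28576e+06 / 745190 = 12.461 N/mm

12.5 N/mm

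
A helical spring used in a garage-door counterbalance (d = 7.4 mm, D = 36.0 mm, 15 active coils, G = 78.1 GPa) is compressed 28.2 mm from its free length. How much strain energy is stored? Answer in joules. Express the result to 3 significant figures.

k = Gd⁴/(8D³N_a) = (78.1×10³)(7.4⁴)/(8·36.0³·15) = 41.83 N/mm
U = ½kδ² = 0.5 × 41.83 × 28.2² = 16632 N·mm = 16.632 J

16.6 J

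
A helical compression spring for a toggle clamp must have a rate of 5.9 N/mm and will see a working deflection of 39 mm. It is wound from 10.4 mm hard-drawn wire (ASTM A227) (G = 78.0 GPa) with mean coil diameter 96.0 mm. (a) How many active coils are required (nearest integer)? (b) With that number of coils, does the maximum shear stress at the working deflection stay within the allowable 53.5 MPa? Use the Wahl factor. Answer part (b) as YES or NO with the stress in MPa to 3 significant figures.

(a) 22 coils; (b) NO, τ_max = 57.5 MPa

N_a = Gd⁴/(8D³k) = (78.0×10³)(10.4⁴)/(8·96.0³·5.9) = 21.85 → N_a = 22
Actual rate k = Gd⁴/(8D³·22) = 5.8601 N/mm
Working load F = kδ = 5.8601·39 = 228.54 N
C = 96.0/10.4 = 9.2308; K_W = (4C−1)/(4C−4)+0.615/C = 1.1577
τ_max = K_W·8FD/(πd³) = 1.1577·49.668 = 57.503 MPa
τ_max > 53.5 MPa → exceeds allowable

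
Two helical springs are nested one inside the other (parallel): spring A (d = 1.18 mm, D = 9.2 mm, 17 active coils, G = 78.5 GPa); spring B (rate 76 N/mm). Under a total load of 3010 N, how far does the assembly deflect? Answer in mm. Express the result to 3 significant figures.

k_A = Gd⁴/(8D³N_a) = (78.5×10³)(1.18⁴)/(8·9.2³·17) = 1.4371 N/mm
Parallel: k_eq = 1.4371 + 76 = 77.437 N/mm
δ = F/k_eq = 3010/77.437 = 38.87 mm

38.9 mm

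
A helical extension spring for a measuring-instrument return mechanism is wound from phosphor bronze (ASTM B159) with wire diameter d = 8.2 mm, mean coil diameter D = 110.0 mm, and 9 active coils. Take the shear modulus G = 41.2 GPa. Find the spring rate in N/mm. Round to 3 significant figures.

k = Gd⁴/(8D³N_a) = (41.2×10³ × 8.2⁴) / (8 × 110.0³ × 9)
  = 1.86274e+08 / 9.5832e+07 = 1.9438 N/mm

1.94 N/mm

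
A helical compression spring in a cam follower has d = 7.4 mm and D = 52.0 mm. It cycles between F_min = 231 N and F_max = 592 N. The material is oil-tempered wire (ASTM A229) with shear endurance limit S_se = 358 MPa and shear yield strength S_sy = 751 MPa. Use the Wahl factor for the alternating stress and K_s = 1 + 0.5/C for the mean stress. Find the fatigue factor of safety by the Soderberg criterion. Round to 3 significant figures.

2.55

C = D/d = 52.0/7.4 = 7.0270; K_W = (4C−1)/(4C−4)+0.615/C = 1.2120; K_s = 1+0.5/C = 1.0712
F_a = (F_max−F_min)/2 = 180.5 N; F_m = (F_max+F_min)/2 = 411.5 N
τ_a = K_W·8F_aD/(πd³) = 1.2120 × 58.983 = 71.485 MPa
τ_m = K_s·8F_mD/(πd³) = 1.0712 × 134.47 = 144.04 MPa
Soderberg: 1/n_f = τ_a/S_se + τ_m/S_sy = 71.485/358 + 144.04/751 = 0.19968 + 0.19179 = 0.39147
n_f = 1/0.39147 = 2.554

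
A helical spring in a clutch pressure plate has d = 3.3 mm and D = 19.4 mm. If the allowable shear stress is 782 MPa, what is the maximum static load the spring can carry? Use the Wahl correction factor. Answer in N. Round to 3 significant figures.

452 N

C = D/d = 19.4/3.3 = 5.8788
K_W = (4C−1)/(4C−4) + 0.615/C = 22.515/19.515 + 0.1046 = 1.2583
τ_max = K·8FD/(πd³) → F_max = τ_allow·πd³/(8DK)
F_max = 782·π·3.3³/(8·19.4·1.2583) = 88287/195.29 = 452.07 N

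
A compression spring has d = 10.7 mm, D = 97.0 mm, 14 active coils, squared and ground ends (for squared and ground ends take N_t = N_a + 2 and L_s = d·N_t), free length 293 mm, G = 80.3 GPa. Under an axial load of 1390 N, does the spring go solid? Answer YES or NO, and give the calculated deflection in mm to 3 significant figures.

YES, δ = 135 mm

k = Gd⁴/(8D³N_a) = (80.3×10³)(10.7⁴)/(8·97.0³·14) = 10.297 N/mm
N_t = 16; L_s = 10.7·16 = 171.2 mm; δ_solid = L₀ − L_s = 293 − 171.2 = 121.8 mm
δ = F/k = 1390/10.297 = 134.99 mm
δ ≥ δ_solid → spring goes solid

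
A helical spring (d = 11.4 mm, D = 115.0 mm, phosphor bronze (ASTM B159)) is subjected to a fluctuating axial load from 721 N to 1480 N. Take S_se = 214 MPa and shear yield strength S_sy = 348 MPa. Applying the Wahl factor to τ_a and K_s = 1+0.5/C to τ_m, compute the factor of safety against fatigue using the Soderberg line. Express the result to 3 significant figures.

0.946

C = D/d = 115.0/11.4 = 10.0877; K_W = (4C−1)/(4C−4)+0.615/C = 1.1435; K_s = 1+0.5/C = 1.0496
F_a = (F_max−F_min)/2 = 379.5 N; F_m = (F_max+F_min)/2 = 1100.5 N
τ_a = K_W·8F_aD/(πd³) = 1.1435 × 75.013 = 85.777 MPa
τ_m = K_s·8F_mD/(πd³) = 1.0496 × 217.53 = 228.31 MPa
Soderberg: 1/n_f = τ_a/S_se + τ_m/S_sy = 85.777/214 + 228.31/348 = 0.40083 + 0.65606 = 1.0569
n_f = 1/1.0569 = 0.9462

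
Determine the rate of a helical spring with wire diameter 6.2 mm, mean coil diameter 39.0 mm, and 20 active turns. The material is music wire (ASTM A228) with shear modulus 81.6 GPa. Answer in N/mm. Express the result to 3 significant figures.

k = Gd⁴/(8D³N_a) = (81.6×10³ × 6.2⁴) / (8 × 39.0³ × 20)
  = 1.20575e+08 / 9.49104e+06 = 12.704 N/mm

12.7 N/mm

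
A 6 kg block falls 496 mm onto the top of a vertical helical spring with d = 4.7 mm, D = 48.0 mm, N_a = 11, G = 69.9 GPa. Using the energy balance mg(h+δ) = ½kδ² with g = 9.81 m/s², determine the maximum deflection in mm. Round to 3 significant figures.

k = Gd⁴/(8D³N_a) = (69.9×10³)(4.7⁴)/(8·48.0³·11) = 3.5048 N/mm
W = mg = 6 × 9.81 = 58.86 N
½kδ² − Wδ − Wh = 0 → δ = (W + √(W² + 2kWh))/k
δ = (58.86 + √(3464.5 + 204642))/3.5048 = (58.86 + 456.19)/3.5048 = 146.95 mm

147 mm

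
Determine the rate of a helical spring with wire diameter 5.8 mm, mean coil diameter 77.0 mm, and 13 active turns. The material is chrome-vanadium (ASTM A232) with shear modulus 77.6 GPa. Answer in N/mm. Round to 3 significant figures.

1.85 N/mm

k = Gd⁴/(8D³N_a) = (77.6×10³ × 5.8⁴) / (8 × 77.0³ × 13)
  = 8.7816e+07 / 4.74794e+07 = 1.8496 N/mm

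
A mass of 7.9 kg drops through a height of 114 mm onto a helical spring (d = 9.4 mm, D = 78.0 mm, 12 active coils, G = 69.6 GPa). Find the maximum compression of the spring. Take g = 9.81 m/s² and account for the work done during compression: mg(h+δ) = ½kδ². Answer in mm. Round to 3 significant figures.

45.5 mm

k = Gd⁴/(8D³N_a) = (69.6×10³)(9.4⁴)/(8·78.0³·12) = 11.928 N/mm
W = mg = 7.9 × 9.81 = 77.499 N
½kδ² − Wδ − Wh = 0 → δ = (W + √(W² + 2kWh))/k
δ = (77.499 + √(6006.1 + 210764))/11.928 = (77.499 + 465.59)/11.928 = 45.53 mm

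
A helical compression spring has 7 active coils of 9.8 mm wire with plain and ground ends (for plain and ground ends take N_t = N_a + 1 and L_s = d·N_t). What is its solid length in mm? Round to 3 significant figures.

plain and ground ends: N_t = N_a + 1 = 7 + 1 = 8
L_s = d·N_t = 9.8 × 8 = 78.4 mm

78.4 mm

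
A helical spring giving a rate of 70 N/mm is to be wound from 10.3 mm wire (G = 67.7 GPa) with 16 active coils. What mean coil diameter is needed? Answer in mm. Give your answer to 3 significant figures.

44.0 mm

D = (Gd⁴/(8N_a·k))^(1/3) = (67.7×10³·10.3⁴/(8·16·70))^(1/3)
  = (85041.2)^(1/3) = 43.9754 mm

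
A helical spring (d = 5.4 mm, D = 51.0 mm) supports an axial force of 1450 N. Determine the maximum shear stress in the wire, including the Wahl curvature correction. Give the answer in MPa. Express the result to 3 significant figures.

1380 MPa

Spring index C = D/d = 51.0/5.4 = 9.4444
K_W = (4C−1)/(4C−4) + 0.615/C = 36.778/33.778 + 0.0651 = 1.1539
τ₀ = 8FD/(πd³) = 8·1450·51.0/(π·5.4³) = 591600/494.69 = 1195.9 MPa
τ_max = K·τ₀ = 1.1539 × 1195.9 = 1380 MPa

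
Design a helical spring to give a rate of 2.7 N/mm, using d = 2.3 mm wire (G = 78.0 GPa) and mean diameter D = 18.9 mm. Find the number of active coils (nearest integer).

15

N_a = Gd⁴/(8D³k) = (78.0×10³ × 2.3⁴)/(8 × 18.9³ × 2.7)
    = 2.18276e+06 / 145827 = 14.97 → 15 coils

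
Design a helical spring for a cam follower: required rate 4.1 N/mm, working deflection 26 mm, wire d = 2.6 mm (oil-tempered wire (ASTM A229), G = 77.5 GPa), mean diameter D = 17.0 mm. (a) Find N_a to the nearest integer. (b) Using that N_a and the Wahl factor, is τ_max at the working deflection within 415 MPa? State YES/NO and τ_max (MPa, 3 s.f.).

(a) 22 coils; (b) YES, τ_max = 322 MPa

N_a = Gd⁴/(8D³k) = (77.5×10³)(2.6⁴)/(8·17.0³·4.1) = 21.98 → N_a = 22
Actual rate k = Gd⁴/(8D³·22) = 4.0958 N/mm
Working load F = kδ = 4.0958·26 = 106.49 N
C = 17.0/2.6 = 6.5385; K_W = (4C−1)/(4C−4)+0.615/C = 1.2295
τ_max = K_W·8FD/(πd³) = 1.2295·262.29 = 322.48 MPa
τ_max ≤ 415 MPa → acceptable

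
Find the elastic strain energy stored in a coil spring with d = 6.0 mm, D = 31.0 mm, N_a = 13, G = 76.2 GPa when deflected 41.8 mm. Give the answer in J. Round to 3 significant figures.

k = Gd⁴/(8D³N_a) = (76.2×10³)(6.0⁴)/(8·31.0³·13) = 31.874 N/mm
U = ½kδ² = 0.5 × 31.874 × 41.8² = 27846 N·mm = 27.846 J

27.8 J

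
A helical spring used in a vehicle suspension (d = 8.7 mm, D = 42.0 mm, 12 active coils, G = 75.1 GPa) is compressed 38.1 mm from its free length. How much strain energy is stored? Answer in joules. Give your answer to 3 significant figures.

43.9 J

k = Gd⁴/(8D³N_a) = (75.1×10³)(8.7⁴)/(8·42.0³·12) = 60.492 N/mm
U = ½kδ² = 0.5 × 60.492 × 38.1² = 43905 N·mm = 43.905 J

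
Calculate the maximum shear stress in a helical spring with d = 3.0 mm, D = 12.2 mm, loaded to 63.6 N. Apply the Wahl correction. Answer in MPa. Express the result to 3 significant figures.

102 MPa

Spring index C = D/d = 12.2/3.0 = 4.0667
K_W = (4C−1)/(4C−4) + 0.615/C = 15.267/12.267 + 0.1512 = 1.3958
τ₀ = 8FD/(πd³) = 8·63.6·12.2/(π·3.0³) = 6207.36/84.823 = 73.18 MPa
τ_max = K·τ₀ = 1.3958 × 73.18 = 102.14 MPa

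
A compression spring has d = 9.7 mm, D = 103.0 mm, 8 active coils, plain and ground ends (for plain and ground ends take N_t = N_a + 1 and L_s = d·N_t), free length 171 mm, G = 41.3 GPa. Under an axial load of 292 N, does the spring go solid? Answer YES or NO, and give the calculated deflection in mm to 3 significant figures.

NO, δ = 55.9 mm

k = Gd⁴/(8D³N_a) = (41.3×10³)(9.7⁴)/(8·103.0³·8) = 5.2281 N/mm
N_t = 9; L_s = 9.7·9 = 87.3 mm; δ_solid = L₀ − L_s = 171 − 87.3 = 83.7 mm
δ = F/k = 292/5.2281 = 55.852 mm
δ < δ_solid → spring does not go solid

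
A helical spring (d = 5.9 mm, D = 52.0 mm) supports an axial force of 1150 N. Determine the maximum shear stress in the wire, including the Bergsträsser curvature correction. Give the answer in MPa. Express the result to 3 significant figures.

Spring index C = D/d = 52.0/5.9 = 8.8136
K_B = (4C+2)/(4C−3) = 37.254/32.254 = 1.1550
τ₀ = 8FD/(πd³) = 8·1150·52.0/(π·5.9³) = 478400/645.22 = 741.46 MPa
τ_max = K·τ₀ = 1.1550 × 741.46 = 856.4 MPa

856 MPa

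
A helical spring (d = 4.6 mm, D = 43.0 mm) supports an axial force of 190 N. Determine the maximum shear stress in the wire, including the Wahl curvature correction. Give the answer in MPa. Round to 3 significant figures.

Spring index C = D/d = 43.0/4.6 = 9.3478
K_W = (4C−1)/(4C−4) + 0.615/C = 36.391/33.391 + 0.0658 = 1.1556
τ₀ = 8FD/(πd³) = 8·190·43.0/(π·4.6³) = 65360/305.79 = 213.74 MPa
τ_max = K·τ₀ = 1.1556 × 213.74 = 247.01 MPa

247 MPa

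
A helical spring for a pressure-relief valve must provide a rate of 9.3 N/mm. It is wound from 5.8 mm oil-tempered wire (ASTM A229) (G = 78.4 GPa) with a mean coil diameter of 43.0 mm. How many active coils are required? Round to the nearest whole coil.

15

N_a = Gd⁴/(8D³k) = (78.4×10³ × 5.8⁴)/(8 × 43.0³ × 9.3)
    = 8.87213e+07 / 5.91532e+06 = 15 → 15 coils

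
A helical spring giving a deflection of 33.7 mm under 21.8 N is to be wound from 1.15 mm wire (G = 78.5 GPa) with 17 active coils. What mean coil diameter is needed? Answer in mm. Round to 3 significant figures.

11.6 mm

Required rate k = F/δ = 21.8/33.7 = 0.64688 N/mm
D = (Gd⁴/(8N_a·k))^(1/3) = (78.5×10³·1.15⁴/(8·17·0.64688))^(1/3)
  = (1560.61)^(1/3) = 11.5993 mm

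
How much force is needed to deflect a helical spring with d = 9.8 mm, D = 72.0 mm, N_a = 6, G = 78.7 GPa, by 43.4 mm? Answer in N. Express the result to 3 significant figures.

k = Gd⁴/(8D³N_a) = (78.7×10³)(9.8⁴)/(8·72.0³·6) = 40.517 N/mm
F = k·δ = 40.517 × 43.4 = 1758.5 N

1760 N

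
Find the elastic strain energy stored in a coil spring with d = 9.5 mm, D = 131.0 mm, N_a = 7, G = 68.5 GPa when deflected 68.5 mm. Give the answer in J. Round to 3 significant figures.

k = Gd⁴/(8D³N_a) = (68.5×10³)(9.5⁴)/(8·131.0³·7) = 4.4318 N/mm
U = ½kδ² = 0.5 × 4.4318 × 68.5² = 10398 N·mm = 10.398 J

10.4 J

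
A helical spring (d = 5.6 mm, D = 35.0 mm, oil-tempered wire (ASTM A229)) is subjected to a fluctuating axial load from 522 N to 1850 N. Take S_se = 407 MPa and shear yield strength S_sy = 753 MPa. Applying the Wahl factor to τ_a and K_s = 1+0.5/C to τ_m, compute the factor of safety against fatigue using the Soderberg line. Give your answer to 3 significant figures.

0.529

C = D/d = 35.0/5.6 = 6.2500; K_W = (4C−1)/(4C−4)+0.615/C = 1.2413; K_s = 1+0.5/C = 1.0800
F_a = (F_max−F_min)/2 = 664 N; F_m = (F_max+F_min)/2 = 1186 N
τ_a = K_W·8F_aD/(πd³) = 1.2413 × 336.99 = 418.29 MPa
τ_m = K_s·8F_mD/(πd³) = 1.0800 × 601.91 = 650.06 MPa
Soderberg: 1/n_f = τ_a/S_se + τ_m/S_sy = 418.29/407 + 650.06/753 = 1.02773 + 0.86329 = 1.891
n_f = 1/1.891 = 0.5288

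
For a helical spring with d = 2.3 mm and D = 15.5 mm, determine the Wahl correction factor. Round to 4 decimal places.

C = D/d = 15.5/2.3 = 6.7391
K_W = (4C−1)/(4C−4) + 0.615/C = 25.957/22.957 + 0.0913 = 1.2219

1.2219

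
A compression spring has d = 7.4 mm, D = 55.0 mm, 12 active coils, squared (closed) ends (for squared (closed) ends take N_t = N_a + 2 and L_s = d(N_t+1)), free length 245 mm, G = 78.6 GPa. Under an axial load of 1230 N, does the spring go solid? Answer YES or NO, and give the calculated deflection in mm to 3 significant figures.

k = Gd⁴/(8D³N_a) = (78.6×10³)(7.4⁴)/(8·55.0³·12) = 14.757 N/mm
N_t = 14; L_s = 7.4·15 = 111 mm; δ_solid = L₀ − L_s = 245 − 111 = 134 mm
δ = F/k = 1230/14.757 = 83.352 mm
δ < δ_solid → spring does not go solid

NO, δ = 83.4 mm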